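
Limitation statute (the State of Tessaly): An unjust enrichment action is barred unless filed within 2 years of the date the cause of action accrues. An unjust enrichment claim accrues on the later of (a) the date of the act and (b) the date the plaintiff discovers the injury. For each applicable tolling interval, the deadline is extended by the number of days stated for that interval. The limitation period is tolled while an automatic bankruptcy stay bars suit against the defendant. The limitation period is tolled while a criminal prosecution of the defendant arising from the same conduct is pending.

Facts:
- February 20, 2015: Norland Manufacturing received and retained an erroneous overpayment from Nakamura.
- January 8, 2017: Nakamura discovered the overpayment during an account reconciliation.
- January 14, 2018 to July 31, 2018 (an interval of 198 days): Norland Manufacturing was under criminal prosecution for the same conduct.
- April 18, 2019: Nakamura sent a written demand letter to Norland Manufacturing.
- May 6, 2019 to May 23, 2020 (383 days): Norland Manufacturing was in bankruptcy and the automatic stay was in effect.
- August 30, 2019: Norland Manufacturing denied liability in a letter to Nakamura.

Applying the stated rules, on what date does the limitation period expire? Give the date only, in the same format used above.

Taking the later of the act (February 20, 2015) and discovery (January 8, 2017), the claim accrued on January 8, 2017.
2 years from January 8, 2017 is January 8, 2019.
Because the pending criminal prosecution ran from January 14, 2018 to July 31, 2018, the deadline is extended by 198 days to July 25, 2019.
The period was tolled for 383 days by the automatic bankruptcy stay (May 6, 2019 to May 23, 2020), pushing the deadline to August 11, 2020.
The other events in the timeline have no effect on the limitation period under the stated rules.

August 11, 2020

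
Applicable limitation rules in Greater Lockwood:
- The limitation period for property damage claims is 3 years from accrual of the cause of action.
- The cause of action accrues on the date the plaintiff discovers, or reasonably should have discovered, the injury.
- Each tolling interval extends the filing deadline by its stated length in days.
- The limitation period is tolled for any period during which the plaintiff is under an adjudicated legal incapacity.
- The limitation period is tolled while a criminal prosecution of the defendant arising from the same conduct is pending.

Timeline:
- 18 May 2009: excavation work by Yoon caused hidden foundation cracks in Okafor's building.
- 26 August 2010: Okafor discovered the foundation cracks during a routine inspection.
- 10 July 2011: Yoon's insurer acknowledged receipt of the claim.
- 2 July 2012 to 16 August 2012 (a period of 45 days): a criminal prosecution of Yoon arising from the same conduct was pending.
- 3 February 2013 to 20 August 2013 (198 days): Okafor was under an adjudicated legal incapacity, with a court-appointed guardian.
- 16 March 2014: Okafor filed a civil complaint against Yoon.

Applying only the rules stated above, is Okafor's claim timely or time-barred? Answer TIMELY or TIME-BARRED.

TIMELY

The claim did not accrue until Okafor discovered the injury on 26 August 2010; the 18 May 2009 act date does not start the clock under the stated rule.
The untolled deadline — 3 years after 26 August 2010 — is 26 August 2013.
The period was tolled for 45 days by the pending criminal prosecution (2 July 2012 to 16 August 2012), pushing the deadline to 10 October 2013.
Because the plaintiff's legal incapacity ran from 3 February 2013 to 20 August 2013, the deadline is extended by 198 days to 26 April 2014.
Nothing else in the chronology tolls or restarts the period.
The 16 March 2014 filing precedes the 26 April 2014 deadline; the claim is timely.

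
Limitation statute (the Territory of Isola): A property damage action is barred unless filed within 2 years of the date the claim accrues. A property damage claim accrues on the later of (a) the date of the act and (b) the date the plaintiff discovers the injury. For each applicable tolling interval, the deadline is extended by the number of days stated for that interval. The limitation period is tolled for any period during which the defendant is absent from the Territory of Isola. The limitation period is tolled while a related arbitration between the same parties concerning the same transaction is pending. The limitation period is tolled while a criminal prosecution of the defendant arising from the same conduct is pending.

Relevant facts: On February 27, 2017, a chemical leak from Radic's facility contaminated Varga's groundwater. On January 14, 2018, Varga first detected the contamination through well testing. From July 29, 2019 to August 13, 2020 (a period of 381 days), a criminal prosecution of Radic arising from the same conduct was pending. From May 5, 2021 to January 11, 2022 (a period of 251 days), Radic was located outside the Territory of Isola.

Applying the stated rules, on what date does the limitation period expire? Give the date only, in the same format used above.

Because discovery on January 14, 2018 post-dates the February 27, 2017 act, accrual under the later-of rule falls on January 14, 2018.
Adding the 2 years base period to January 14, 2018 gives a deadline of January 14, 2020, before any tolling.
The pending criminal prosecution from July 29, 2019 to August 13, 2020 tolled the period for 381 days, extending the deadline to January 29, 2021.
The defendant's absence from the jurisdiction from May 5, 2021 to January 11, 2022 began after the period had already run on January 29, 2021, so it has no tolling effect.

January 29, 2021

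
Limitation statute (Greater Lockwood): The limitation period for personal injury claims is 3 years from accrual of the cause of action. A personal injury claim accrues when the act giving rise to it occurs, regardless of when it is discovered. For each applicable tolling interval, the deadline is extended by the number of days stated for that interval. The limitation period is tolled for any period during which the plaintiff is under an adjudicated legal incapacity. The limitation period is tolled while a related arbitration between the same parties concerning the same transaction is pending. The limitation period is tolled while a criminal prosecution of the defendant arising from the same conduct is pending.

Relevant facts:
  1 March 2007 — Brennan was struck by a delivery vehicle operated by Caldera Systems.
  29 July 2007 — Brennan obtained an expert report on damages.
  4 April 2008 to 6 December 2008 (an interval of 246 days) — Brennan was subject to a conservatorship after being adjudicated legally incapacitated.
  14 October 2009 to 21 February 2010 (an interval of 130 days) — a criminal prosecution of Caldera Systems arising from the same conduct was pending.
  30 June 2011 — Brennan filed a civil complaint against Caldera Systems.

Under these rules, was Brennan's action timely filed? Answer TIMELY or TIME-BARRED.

The claim accrued on 1 March 2007, when the wrongful act occurred.
3 years from 1 March 2007 is 1 March 2010.
The period was tolled for 246 days by the plaintiff's legal incapacity (4 April 2008 to 6 December 2008), pushing the deadline to 2 November 2010.
The period was tolled for 130 days by the pending criminal prosecution (14 October 2009 to 21 February 2010), pushing the deadline to 12 March 2011.
Nothing else in the chronology tolls or restarts the period.
Filing on 30 June 2011 missed the 12 March 2011 deadline — the action is time-barred.

TIME-BARRED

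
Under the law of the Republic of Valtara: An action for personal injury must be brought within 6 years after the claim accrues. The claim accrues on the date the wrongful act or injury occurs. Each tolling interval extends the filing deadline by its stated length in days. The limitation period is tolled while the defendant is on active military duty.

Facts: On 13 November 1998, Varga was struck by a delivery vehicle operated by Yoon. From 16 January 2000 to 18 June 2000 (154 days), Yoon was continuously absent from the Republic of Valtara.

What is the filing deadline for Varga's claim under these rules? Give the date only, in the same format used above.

13 November 2004

The limitation period began to run on 13 November 1998.
Adding the 6 years base period to 13 November 1998 gives a deadline of 13 November 2004, before any tolling.
Although the defendant's absence ran from 16 January 2000 to 18 June 2000, the stated rules do not make that a tolling event, so it is disregarded.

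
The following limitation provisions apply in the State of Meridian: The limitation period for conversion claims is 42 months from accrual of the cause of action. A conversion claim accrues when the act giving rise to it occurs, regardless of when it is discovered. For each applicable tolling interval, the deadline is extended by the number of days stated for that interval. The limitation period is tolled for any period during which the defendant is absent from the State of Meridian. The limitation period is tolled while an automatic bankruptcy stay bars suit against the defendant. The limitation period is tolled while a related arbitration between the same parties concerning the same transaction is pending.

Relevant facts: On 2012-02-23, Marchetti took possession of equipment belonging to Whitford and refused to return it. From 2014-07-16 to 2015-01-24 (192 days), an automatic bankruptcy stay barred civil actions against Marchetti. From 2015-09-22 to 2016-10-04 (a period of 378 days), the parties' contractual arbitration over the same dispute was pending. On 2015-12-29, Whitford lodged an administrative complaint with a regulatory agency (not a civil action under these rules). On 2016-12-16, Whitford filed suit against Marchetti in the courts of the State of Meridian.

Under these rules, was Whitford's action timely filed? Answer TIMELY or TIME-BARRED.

TIMELY

The limitation period began to run on 2012-02-23.
Adding the 42 months base period to 2012-02-23 gives a deadline of 2015-08-23, before any tolling.
The period was tolled for 192 days by the automatic bankruptcy stay (2014-07-16 to 2015-01-24), pushing the deadline to 2016-03-02.
Because the pending related arbitration ran from 2015-09-22 to 2016-10-04, the deadline is extended by 378 days to 2017-03-15.
None of the other events listed affects the running of the period under the stated rules.
The 2016-12-16 filing precedes the 2017-03-15 deadline; the claim is timely.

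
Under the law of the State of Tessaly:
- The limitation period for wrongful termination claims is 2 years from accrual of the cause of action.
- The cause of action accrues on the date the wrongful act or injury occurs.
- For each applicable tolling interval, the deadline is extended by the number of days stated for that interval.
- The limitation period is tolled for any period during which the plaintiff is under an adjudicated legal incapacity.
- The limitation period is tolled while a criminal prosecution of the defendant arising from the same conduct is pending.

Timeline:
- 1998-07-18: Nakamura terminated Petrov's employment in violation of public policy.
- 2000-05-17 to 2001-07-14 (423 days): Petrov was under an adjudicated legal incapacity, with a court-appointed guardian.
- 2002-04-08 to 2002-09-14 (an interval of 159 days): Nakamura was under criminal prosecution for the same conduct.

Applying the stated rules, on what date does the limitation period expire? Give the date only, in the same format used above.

2001-09-14

The claim accrued on 1998-07-18, when the wrongful act occurred.
The untolled deadline — 2 years after 1998-07-18 — is 2000-07-18.
The plaintiff's legal incapacity from 2000-05-17 to 2001-07-14 tolled the period for 423 days, extending the deadline to 2001-09-14.
The pending criminal prosecution starting 2002-04-08 came too late — the period had run on 2001-09-14 — and so does not extend the deadline.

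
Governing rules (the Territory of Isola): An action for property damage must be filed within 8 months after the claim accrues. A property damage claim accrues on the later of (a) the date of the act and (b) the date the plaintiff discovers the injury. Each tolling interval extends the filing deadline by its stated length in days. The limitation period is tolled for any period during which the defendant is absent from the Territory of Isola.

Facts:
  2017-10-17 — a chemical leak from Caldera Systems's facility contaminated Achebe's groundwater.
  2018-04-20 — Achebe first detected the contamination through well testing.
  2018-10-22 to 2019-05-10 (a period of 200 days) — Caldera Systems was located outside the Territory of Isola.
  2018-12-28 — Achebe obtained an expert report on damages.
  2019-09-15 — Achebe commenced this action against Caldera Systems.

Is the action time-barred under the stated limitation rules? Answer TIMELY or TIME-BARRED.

TIME-BARRED

The claim accrued on 2018-04-20 — the later of the 2017-10-17 act and the 2018-04-20 discovery.
The untolled deadline — 8 months after 2018-04-20 — is 2018-12-20.
The period was tolled for 200 days by the defendant's absence from the jurisdiction (2018-10-22 to 2019-05-10), pushing the deadline to 2019-07-08.
None of the other events listed affects the running of the period under the stated rules.
Filing on 2019-09-15 missed the 2019-07-08 deadline — the action is time-barred.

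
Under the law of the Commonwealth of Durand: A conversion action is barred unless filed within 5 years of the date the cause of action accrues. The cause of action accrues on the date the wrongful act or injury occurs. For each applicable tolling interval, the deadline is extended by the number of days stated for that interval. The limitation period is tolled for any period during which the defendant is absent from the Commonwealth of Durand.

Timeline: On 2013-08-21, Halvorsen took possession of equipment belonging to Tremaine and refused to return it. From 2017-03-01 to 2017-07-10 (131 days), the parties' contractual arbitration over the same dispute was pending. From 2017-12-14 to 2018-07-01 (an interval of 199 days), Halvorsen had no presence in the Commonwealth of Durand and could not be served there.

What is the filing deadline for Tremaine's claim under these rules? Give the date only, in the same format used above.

The cause of action accrued on 2013-08-21, the date of the act.
5 years from 2013-08-21 is 2018-08-21.
The defendant's absence from the jurisdiction from 2017-12-14 to 2018-07-01 tolled the period for 199 days, extending the deadline to 2019-03-08.
No stated provision tolls the period for a pending arbitration, so the interval from 2017-03-01 to 2017-07-10 has no effect on the deadline.

2019-03-08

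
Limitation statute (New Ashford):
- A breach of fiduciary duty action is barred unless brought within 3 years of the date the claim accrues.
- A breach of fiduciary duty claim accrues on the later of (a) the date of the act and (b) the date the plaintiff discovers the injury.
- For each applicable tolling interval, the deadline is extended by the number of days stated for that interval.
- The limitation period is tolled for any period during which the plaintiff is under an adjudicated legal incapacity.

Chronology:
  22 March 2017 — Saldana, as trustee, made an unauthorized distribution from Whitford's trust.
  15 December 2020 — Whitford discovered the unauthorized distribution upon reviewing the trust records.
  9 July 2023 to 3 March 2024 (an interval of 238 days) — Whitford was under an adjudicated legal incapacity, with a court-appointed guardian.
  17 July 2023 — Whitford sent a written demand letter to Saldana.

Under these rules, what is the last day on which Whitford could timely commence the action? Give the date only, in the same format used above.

9 August 2024

Taking the later of the act (22 March 2017) and discovery (15 December 2020), the claim accrued on 15 December 2020.
The untolled deadline — 3 years after 15 December 2020 — is 15 December 2023.
Because the plaintiff's legal incapacity ran from 9 July 2023 to 3 March 2024, the deadline is extended by 238 days to 9 August 2024.
The other events in the timeline have no effect on the limitation period under the stated rules.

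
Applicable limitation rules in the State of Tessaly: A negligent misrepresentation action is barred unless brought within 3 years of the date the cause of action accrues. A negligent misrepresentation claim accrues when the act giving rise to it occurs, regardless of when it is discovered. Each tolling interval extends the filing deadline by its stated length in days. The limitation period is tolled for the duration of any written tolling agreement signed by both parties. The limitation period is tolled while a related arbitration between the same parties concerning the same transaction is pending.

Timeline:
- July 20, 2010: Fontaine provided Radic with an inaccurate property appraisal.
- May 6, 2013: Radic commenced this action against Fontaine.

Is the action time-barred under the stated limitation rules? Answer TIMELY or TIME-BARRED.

TIMELY

The limitation period began to run on July 20, 2010.
3 years from July 20, 2010 is July 20, 2013.
Radic filed on May 6, 2013, before the July 20, 2013 deadline, so the action is timely.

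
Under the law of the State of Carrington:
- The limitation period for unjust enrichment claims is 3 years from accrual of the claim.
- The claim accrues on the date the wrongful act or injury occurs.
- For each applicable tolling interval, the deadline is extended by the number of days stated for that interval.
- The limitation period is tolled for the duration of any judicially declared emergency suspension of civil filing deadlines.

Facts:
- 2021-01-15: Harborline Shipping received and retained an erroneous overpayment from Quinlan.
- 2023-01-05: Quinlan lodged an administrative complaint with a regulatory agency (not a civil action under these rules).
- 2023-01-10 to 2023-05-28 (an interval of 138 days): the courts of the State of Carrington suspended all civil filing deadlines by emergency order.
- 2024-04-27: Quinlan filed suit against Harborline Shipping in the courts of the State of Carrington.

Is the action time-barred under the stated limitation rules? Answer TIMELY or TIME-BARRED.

TIMELY

The claim accrued on 2021-01-15, when the wrongful act occurred.
Adding the 3 years base period to 2021-01-15 gives a deadline of 2024-01-15, before any tolling.
The emergency suspension of filing deadlines from 2023-01-10 to 2023-05-28 tolled the period for 138 days, extending the deadline to 2024-06-01.
None of the other events listed affects the running of the period under the stated rules.
Filing on 2024-04-27 beat the 2024-06-01 deadline — the action is timely.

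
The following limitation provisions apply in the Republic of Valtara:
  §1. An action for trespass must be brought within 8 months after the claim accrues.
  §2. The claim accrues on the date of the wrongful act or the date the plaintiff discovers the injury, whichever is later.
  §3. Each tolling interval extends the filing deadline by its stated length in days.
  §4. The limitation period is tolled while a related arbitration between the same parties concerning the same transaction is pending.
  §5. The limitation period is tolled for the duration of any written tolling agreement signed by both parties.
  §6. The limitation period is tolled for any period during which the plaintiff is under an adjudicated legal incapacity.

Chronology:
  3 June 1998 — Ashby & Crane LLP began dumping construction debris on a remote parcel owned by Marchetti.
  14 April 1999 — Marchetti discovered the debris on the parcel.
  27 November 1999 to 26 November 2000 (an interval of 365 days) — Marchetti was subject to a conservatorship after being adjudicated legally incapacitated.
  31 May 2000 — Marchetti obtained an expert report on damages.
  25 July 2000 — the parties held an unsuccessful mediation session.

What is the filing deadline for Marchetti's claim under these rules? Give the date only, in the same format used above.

Taking the later of the act (3 June 1998) and discovery (14 April 1999), the claim accrued on 14 April 1999.
8 months from 14 April 1999 is 14 December 1999.
The period was tolled for 365 days by the plaintiff's legal incapacity (27 November 1999 to 26 November 2000), pushing the deadline to 13 December 2000.
Nothing else in the chronology tolls or restarts the period.

13 December 2000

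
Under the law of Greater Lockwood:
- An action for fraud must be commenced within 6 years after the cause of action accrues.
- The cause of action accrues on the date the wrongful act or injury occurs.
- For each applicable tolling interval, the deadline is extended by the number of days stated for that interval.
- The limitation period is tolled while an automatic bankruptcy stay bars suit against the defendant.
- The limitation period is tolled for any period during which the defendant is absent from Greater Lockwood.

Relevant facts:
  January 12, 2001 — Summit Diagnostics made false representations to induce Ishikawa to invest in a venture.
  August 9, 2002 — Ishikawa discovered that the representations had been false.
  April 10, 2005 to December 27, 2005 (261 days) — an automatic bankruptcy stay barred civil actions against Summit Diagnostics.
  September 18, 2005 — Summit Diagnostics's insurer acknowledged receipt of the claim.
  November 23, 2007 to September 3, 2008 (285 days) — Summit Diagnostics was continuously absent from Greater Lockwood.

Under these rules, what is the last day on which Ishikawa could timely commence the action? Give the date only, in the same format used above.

Accrual is governed by the date of the act, so the period began to run on January 12, 2001; the later discovery on August 9, 2002 is irrelevant under the stated rule.
6 years from January 12, 2001 is January 12, 2007.
The period was tolled for 261 days by the automatic bankruptcy stay (April 10, 2005 to December 27, 2005), pushing the deadline to September 30, 2007.
By the time the defendant's absence from the jurisdiction began on November 23, 2007, the limitation period had already expired on September 30, 2007; that interval cannot revive it.
None of the other events listed affects the running of the period under the stated rules.

September 30, 2007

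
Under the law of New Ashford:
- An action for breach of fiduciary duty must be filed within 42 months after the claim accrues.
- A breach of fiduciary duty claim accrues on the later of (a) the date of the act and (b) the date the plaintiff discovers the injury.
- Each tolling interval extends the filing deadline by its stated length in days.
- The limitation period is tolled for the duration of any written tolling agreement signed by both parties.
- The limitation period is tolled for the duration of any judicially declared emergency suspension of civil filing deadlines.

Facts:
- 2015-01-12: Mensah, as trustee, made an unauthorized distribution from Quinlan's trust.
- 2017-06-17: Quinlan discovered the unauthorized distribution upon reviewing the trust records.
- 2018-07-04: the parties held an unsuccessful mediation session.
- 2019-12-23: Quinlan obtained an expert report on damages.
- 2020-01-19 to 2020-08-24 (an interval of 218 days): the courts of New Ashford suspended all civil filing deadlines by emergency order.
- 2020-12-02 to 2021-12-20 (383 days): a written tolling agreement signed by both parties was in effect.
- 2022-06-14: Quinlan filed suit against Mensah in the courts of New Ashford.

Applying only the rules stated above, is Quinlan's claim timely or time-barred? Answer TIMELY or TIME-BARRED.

The claim accrued on 2017-06-17 — the later of the 2015-01-12 act and the 2017-06-17 discovery.
The untolled deadline — 42 months after 2017-06-17 — is 2020-12-17.
The period was tolled for 218 days by the emergency suspension of filing deadlines (2020-01-19 to 2020-08-24), pushing the deadline to 2021-07-23.
The written tolling agreement from 2020-12-02 to 2021-12-20 tolled the period for 383 days, extending the deadline to 2022-08-10.
Nothing else in the chronology tolls or restarts the period.
Filing on 2022-06-14 beat the 2022-08-10 deadline — the action is timely.

TIMELY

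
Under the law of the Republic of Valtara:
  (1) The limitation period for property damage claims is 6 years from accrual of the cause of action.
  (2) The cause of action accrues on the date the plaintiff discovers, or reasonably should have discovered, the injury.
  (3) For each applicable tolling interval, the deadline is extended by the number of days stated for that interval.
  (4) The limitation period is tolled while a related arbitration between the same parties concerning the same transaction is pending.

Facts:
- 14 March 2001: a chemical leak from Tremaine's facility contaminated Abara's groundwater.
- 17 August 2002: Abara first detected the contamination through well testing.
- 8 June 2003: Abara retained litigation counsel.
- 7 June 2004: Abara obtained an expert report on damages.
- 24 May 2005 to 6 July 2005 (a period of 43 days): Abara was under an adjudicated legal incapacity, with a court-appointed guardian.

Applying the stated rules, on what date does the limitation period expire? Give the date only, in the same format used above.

17 August 2008

Accrual is tied to discovery, so the period began on 17 August 2002 rather than on 14 March 2001 when the act occurred.
Adding the 6 years base period to 17 August 2002 gives a deadline of 17 August 2008, before any tolling.
Although the plaintiff's incapacity ran from 24 May 2005 to 6 July 2005, the stated rules do not make that a tolling event, so it is disregarded.
Nothing else in the chronology tolls or restarts the period.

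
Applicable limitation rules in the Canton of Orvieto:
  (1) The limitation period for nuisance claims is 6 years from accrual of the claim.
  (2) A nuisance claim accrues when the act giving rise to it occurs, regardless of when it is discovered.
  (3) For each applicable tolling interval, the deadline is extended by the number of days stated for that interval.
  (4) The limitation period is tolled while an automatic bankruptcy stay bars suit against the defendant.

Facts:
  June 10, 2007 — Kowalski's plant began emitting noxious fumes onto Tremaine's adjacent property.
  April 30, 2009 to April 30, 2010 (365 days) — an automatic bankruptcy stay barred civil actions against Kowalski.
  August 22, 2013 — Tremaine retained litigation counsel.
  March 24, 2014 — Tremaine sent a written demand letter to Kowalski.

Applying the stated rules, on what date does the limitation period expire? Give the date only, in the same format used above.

The claim accrued on June 10, 2007, the date of the act.
Adding the 6 years base period to June 10, 2007 gives a deadline of June 10, 2013, before any tolling.
The period was tolled for 365 days by the automatic bankruptcy stay (April 30, 2009 to April 30, 2010), pushing the deadline to June 10, 2014.
Nothing else in the chronology tolls or restarts the period.

June 10, 2014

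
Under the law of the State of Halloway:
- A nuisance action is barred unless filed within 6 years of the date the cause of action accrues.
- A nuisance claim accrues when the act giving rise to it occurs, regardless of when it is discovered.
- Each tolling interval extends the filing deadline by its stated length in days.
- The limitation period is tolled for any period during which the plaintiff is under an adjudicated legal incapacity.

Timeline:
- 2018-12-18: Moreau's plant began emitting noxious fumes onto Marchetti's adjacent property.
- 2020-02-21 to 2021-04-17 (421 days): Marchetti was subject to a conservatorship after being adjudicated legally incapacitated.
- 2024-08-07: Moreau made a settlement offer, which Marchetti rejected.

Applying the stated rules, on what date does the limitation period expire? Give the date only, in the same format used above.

The claim accrued on 2018-12-18, when the wrongful act occurred.
Adding the 6 years base period to 2018-12-18 gives a deadline of 2024-12-18, before any tolling.
The period was tolled for 421 days by the plaintiff's legal incapacity (2020-02-21 to 2021-04-17), pushing the deadline to 2026-02-12.
Nothing else in the chronology tolls or restarts the period.

2026-02-12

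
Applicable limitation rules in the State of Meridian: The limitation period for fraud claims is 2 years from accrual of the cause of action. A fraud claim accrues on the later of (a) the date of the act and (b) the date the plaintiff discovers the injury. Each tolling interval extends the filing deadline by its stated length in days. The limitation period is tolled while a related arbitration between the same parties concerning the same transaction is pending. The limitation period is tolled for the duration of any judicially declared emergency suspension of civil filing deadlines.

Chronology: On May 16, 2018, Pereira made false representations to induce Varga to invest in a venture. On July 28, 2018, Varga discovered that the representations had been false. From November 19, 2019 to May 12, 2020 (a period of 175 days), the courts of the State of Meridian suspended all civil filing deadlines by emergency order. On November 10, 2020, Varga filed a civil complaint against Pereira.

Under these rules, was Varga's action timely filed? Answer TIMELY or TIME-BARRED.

Because discovery on July 28, 2018 post-dates the May 16, 2018 act, accrual under the later-of rule falls on July 28, 2018.
The untolled deadline — 2 years after July 28, 2018 — is July 28, 2020.
The emergency suspension of filing deadlines from November 19, 2019 to May 12, 2020 tolled the period for 175 days, extending the deadline to January 19, 2021.
Filing on November 10, 2020 beat the January 19, 2021 deadline — the action is timely.

TIMELY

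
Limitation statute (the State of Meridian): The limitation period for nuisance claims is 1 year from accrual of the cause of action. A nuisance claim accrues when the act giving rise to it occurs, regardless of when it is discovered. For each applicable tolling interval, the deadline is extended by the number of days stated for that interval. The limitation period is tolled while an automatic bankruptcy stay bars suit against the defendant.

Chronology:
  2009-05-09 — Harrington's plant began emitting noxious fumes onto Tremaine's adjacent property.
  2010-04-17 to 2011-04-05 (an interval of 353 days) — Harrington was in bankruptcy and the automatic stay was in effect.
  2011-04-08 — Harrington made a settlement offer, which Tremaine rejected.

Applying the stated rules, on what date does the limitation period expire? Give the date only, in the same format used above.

The limitation period began to run on 2009-05-09.
The untolled deadline — 1 year after 2009-05-09 — is 2010-05-09.
The period was tolled for 353 days by the automatic bankruptcy stay (2010-04-17 to 2011-04-05), pushing the deadline to 2011-04-27.
Nothing else in the chronology tolls or restarts the period.

2011-04-27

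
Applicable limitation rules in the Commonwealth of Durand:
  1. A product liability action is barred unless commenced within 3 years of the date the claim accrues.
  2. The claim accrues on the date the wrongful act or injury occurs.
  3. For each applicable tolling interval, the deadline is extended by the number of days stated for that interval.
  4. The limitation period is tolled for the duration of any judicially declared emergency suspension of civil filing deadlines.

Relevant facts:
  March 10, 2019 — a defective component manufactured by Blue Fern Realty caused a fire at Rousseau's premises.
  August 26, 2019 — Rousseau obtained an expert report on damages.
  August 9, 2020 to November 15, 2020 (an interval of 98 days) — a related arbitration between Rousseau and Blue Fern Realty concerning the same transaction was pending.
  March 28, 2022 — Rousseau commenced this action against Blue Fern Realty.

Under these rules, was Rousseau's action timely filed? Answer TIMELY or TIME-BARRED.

The claim accrued on March 10, 2019, the date of the act.
The untolled deadline — 3 years after March 10, 2019 — is March 10, 2022.
Although a pending arbitration ran from August 9, 2020 to November 15, 2020, the stated rules do not make that a tolling event, so it is disregarded.
None of the other events listed affects the running of the period under the stated rules.
The March 28, 2022 filing falls after the March 10, 2022 deadline; the claim is time-barred.

TIME-BARRED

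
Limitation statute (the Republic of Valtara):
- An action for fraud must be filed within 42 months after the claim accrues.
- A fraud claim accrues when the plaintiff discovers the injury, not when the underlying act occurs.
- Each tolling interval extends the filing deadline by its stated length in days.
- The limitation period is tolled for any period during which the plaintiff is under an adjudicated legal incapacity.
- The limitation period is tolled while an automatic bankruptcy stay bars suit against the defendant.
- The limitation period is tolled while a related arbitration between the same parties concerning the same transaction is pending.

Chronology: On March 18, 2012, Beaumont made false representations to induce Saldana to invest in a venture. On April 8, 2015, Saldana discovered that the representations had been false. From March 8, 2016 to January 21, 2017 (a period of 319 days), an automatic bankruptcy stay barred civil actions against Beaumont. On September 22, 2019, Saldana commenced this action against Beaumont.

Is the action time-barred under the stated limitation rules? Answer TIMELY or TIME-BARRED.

TIME-BARRED

Under the discovery rule, the claim accrued on April 8, 2015, when Saldana discovered the injury — not on the March 18, 2012 date of the underlying act.
42 months from April 8, 2015 is October 8, 2018.
Because the automatic bankruptcy stay ran from March 8, 2016 to January 21, 2017, the deadline is extended by 319 days to August 23, 2019.
The September 22, 2019 filing falls after the August 23, 2019 deadline; the claim is time-barred.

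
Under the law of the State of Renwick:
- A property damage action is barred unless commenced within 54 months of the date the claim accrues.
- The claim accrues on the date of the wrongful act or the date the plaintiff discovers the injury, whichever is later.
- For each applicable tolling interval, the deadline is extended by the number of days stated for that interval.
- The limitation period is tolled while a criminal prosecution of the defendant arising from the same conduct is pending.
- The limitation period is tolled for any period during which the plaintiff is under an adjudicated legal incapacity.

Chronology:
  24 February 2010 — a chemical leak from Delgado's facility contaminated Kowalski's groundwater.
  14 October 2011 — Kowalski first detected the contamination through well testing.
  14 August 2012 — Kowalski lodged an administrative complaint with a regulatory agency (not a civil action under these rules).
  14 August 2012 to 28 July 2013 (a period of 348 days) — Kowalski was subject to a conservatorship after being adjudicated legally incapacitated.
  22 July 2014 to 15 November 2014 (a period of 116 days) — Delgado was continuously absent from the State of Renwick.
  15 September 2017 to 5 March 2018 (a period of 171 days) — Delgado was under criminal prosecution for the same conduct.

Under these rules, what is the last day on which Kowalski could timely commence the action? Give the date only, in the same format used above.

Because discovery on 14 October 2011 post-dates the 24 February 2010 act, accrual under the later-of rule falls on 14 October 2011.
54 months from 14 October 2011 is 14 April 2016.
The period was tolled for 348 days by the plaintiff's legal incapacity (14 August 2012 to 28 July 2013), pushing the deadline to 28 March 2017.
By the time the pending criminal prosecution began on 15 September 2017, the limitation period had already expired on 28 March 2017; that interval cannot revive it.
The defendant's absence from the jurisdiction from 22 July 2014 to 15 November 2014 does not toll the period, because no stated rule makes the defendant's absence a tolling event.
Nothing else in the chronology tolls or restarts the period.

28 March 2017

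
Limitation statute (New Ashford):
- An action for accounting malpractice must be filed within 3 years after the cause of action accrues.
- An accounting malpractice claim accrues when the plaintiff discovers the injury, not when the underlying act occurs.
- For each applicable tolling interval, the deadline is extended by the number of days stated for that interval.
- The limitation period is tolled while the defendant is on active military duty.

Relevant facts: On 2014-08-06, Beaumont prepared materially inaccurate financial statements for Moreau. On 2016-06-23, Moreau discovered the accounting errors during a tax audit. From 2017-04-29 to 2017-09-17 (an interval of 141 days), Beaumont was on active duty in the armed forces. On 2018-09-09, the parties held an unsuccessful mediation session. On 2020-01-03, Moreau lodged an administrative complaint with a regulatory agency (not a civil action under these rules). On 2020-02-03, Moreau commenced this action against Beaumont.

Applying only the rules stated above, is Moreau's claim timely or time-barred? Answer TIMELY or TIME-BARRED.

The claim did not accrue until Moreau discovered the injury on 2016-06-23; the 2014-08-06 act date does not start the clock under the stated rule.
The untolled deadline — 3 years after 2016-06-23 — is 2019-06-23.
Because the defendant's active military service ran from 2017-04-29 to 2017-09-17, the deadline is extended by 141 days to 2019-11-11.
Nothing else in the chronology tolls or restarts the period.
Moreau filed on 2020-02-03, after the 2019-11-11 deadline, so the action is time-barred.

TIME-BARRED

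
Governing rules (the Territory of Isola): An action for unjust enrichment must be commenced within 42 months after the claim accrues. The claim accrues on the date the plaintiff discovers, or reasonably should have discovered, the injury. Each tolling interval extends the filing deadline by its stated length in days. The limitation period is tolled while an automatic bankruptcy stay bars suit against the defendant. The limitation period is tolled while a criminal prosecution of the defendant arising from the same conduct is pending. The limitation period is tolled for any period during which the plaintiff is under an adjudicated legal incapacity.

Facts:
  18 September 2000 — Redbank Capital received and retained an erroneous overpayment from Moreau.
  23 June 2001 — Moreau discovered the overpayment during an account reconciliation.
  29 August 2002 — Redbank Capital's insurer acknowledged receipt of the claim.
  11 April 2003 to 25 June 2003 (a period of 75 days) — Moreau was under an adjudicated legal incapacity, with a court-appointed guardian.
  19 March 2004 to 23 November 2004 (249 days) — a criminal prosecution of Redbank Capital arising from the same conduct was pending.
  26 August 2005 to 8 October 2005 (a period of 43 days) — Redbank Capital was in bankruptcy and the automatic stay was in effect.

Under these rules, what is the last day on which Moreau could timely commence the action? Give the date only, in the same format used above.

Accrual is tied to discovery, so the period began on 23 June 2001 rather than on 18 September 2000 when the act occurred.
The untolled deadline — 42 months after 23 June 2001 — is 23 December 2004.
Because the plaintiff's legal incapacity ran from 11 April 2003 to 25 June 2003, the deadline is extended by 75 days to 8 March 2005.
The period was tolled for 249 days by the pending criminal prosecution (19 March 2004 to 23 November 2004), pushing the deadline to 12 November 2005.
The automatic bankruptcy stay from 26 August 2005 to 8 October 2005 tolled the period for 43 days, extending the deadline to 25 December 2005.
The other events in the timeline have no effect on the limitation period under the stated rules.

25 December 2005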